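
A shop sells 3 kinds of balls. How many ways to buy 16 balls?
C(16+3-1, 3-1) = C(18, 2) = 153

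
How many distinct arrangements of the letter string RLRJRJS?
7! / (2! × 1! × 3! × 1!) = 420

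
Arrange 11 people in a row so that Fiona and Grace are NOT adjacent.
Total - adjacent = 11! - (11-1)!×2 = 39916800 - 7257600 = 32659200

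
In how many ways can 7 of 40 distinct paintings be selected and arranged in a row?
P(40,7) = 40!/(40-7)! = 93963542400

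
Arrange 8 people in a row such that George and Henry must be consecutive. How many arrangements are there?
Treat the 2 as one block: (8-2+1)! × 2! = 5040 × 2 = 10080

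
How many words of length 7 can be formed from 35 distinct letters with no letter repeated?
P(35,7) = 35!/(35-7)! = 33891580800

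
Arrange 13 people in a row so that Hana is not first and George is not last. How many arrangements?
By inclusion-exclusion: 13! - 2×(13-1)! + (13-2)! = 6227020800 - 958003200 + 39916800 = 5308934400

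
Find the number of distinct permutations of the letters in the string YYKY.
4! / (1! × 3!) = 4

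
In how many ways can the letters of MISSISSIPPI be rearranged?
11! / (1! × 4! × 4! × 2!) = 34650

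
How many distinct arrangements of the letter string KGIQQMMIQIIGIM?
14! / (2! × 3! × 3! × 1! × 5!) = 10090080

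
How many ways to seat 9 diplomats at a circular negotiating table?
Circular: fix one position, arrange the rest. (9-1)! = 40320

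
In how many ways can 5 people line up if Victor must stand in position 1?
Fix one position: (5-1)! = 24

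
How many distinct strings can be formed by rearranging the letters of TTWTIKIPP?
9! / (2! × 1! × 2! × 1! × 3!) = 15120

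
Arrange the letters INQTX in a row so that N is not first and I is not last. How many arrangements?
By inclusion-exclusion: 5! - 2×(5-1)! + (5-2)! = 120 - 48 + 6 = 78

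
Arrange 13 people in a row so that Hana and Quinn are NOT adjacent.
Total - adjacent = 13! - (13-1)!×2 = 6227020800 - 958003200 = 5269017600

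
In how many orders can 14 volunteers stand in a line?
14! = 87178291200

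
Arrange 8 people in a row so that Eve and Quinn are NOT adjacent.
Total - adjacent = 8! - (8-1)!×2 = 40320 - 10080 = 30240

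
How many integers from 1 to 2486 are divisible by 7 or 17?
⌊2486/7⌋ + ⌊2486/17⌋ - ⌊2486/119⌋ = 355 + 146 - 20 = 481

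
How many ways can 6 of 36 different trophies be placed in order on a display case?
P(36,6) = 36!/(36-6)! = 1402410240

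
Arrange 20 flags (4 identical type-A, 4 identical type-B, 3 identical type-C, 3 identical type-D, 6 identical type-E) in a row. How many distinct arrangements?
20! / (4! × 4! × 3! × 3! × 6!) = 162954792000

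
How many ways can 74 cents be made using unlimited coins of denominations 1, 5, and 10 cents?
Coefficient of x^74 in 1/(1-x^1) · 1/(1-x^5) · 1/(1-x^10). Case on j = number of 10-cent coins (j = 0..7); remainder r = 74 - 10j is made from {1,5} in ⌊r/5⌋+1 ways. r = 74, 64, 54, 44, 34, 24, 14, 4 → 15 + 13 + 11 + 9 + 7 + 5 + 3 + 1 = 64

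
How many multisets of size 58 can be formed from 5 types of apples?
C(58+5-1, 5-1) = C(62, 4) = 557845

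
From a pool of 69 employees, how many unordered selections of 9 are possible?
C(69,9) = 69!/(9!×60!) = 56672074888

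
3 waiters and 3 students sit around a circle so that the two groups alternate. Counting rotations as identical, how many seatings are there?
Fix one of the waiters: (3-1)! ways for the remaining waiters, × 3! ways for the students = 2 × 6 = 12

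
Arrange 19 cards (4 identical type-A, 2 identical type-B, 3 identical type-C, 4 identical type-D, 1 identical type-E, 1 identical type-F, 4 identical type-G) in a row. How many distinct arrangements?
19! / (4! × 2! × 3! × 4! × 1! × 1! × 4!) = 733296564000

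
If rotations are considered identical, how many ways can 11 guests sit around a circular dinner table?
Circular: fix one position, arrange the rest. (11-1)! = 3628800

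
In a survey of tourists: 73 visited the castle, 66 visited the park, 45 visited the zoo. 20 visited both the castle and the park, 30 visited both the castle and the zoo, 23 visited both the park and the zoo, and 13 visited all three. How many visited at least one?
|A∪B∪C| = 73+66+45-20-30-23+13 = 124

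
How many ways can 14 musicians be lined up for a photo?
14! = 87178291200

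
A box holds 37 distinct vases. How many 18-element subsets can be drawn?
C(37,18) = 37!/(18!×19!) = 17672631900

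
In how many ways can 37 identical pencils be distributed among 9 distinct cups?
C(37+9-1, 9-1) = C(45, 8) = 215553195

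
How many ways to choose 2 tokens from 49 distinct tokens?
C(49,2) = 49!/(2!×47!) = 1176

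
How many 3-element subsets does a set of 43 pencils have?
C(43,3) = 43!/(3!×40!) = 12341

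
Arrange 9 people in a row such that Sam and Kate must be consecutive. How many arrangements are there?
Treat the 2 as one block: (9-2+1)! × 2! = 40320 × 2 = 80640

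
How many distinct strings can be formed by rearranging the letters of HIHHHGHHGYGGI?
13! / (6! × 2! × 4! × 1!) = 180180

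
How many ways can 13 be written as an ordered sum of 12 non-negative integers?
C(13+12-1, 12-1) = C(24, 11) = 2496144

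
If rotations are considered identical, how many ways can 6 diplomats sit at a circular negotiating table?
Circular: fix one position, arrange the rest. (6-1)! = 120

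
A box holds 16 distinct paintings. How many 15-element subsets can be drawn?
C(16,15) = 16!/(15!×1!) = 16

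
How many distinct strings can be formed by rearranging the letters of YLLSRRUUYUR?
11! / (2! × 1! × 3! × 2! × 3!) = 277200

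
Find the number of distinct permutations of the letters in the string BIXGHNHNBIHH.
12! / (1! × 2! × 2! × 4! × 1! × 2!) = 2494800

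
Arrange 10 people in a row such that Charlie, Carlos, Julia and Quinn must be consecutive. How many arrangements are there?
Treat the 4 as one block: (10-4+1)! × 4! = 5040 × 24 = 120960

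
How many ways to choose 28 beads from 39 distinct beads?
C(39,28) = 39!/(28!×11!) = 1676056044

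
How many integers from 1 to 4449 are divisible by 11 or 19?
⌊4449/11⌋ + ⌊4449/19⌋ - ⌊4449/209⌋ = 404 + 234 - 21 = 617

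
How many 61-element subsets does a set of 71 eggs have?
C(71,61) = 71!/(61!×10!) = 461738052776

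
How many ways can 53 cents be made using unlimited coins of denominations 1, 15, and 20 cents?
Coefficient of x^53 in 1/(1-x^1) · 1/(1-x^15) · 1/(1-x^20). Case on j = number of 20-cent coins (j = 0..2); remainder r = 53 - 20j is made from {1,15} in ⌊r/15⌋+1 ways. r = 53, 33, 13 → 4 + 3 + 1 = 8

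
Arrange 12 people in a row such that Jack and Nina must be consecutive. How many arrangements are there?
Treat the 2 as one block: (12-2+1)! × 2! = 39916800 × 2 = 79833600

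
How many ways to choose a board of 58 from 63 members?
C(63,58) = 63!/(58!×5!) = 7028847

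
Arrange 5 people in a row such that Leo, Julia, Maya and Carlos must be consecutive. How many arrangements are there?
Treat the 4 as one block: (5-4+1)! × 4! = 2 × 24 = 48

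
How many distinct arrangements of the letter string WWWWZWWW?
8! / (7! × 1!) = 8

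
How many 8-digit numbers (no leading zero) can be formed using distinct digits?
First digit: 9 choices (nonzero). Then descending: 9 × 9 × 8 × 7 × 6 × 5 × 4 × 3 = 1632960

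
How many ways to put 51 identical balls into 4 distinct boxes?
C(51+4-1, 4-1) = C(54, 3) = 24804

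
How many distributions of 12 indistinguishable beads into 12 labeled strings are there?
C(12+12-1, 12-1) = C(23, 11) = 1352078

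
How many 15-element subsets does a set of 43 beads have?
C(43,15) = 43!/(15!×28!) = 151532656696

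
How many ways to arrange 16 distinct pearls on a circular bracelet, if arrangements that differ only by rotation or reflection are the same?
(16-1)!/2 = 1307674368000/2 = 653837184000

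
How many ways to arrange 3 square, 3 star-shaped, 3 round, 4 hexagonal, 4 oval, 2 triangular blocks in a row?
19! / (3! × 3! × 3! × 4! × 4! × 2!) = 488864376000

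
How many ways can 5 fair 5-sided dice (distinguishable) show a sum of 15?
Coefficient of x^15 in (x + x² + ... + x^5)^5. By inclusion-exclusion on dice exceeding 5: Σ_j (-1)^j C(5,j)·C(15-1-5j, 4) = C(5,0)·C(14,4) - C(5,1)·C(9,4) + C(5,2)·C(4,4) = 1·1001 - 5·126 + 10·1 = 381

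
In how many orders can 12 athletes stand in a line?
12! = 479001600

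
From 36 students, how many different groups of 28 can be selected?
C(36,28) = 36!/(28!×8!) = 30260340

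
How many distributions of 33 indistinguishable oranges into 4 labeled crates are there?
C(33+4-1, 4-1) = C(36, 3) = 7140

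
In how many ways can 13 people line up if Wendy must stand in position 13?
Fix one position: (13-1)! = 479001600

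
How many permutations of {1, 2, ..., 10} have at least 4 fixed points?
Exactly j fixed points: C(10,j)·!(10-j); sum over j ≥ 4 (derangement numbers via !m = (m-1)·(!(m-1) + !(m-2)): !0..!6 = 1, 0, 1, 2, 9, 44, 265). Σ_{j=4}^{10} C(10,j)·!(10-j) = C(10,4)·!6 + C(10,5)·!5 + C(10,6)·!4 + C(10,7)·!3 + C(10,8)·!2 + C(10,9)·!1 + C(10,10)·!0 = 210·265 + 252·44 + 210·9 + 120·2 + 45·1 + 10·0 + 1·1 = 68914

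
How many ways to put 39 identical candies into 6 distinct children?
C(39+6-1, 6-1) = C(44, 5) = 1086008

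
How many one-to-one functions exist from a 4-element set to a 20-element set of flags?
P(20,4) = 20!/(20-4)! = 116280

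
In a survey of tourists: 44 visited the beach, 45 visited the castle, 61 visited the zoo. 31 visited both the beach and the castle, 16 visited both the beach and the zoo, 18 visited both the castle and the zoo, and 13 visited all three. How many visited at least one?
|A∪B∪C| = 44+45+61-31-16-18+13 = 98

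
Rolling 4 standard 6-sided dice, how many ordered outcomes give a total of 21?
Coefficient of x^21 in (x + x² + ... + x^6)^4. By inclusion-exclusion on dice exceeding 6: Σ_j (-1)^j C(4,j)·C(21-1-6j, 3) = C(4,0)·C(20,3) - C(4,1)·C(14,3) + C(4,2)·C(8,3) = 1·1140 - 4·364 + 6·56 = 20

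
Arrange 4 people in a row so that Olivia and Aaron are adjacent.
Treat as block: (4-1)! × 2! = 6 × 2 = 12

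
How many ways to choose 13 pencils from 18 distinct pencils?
C(18,13) = 18!/(13!×5!) = 8568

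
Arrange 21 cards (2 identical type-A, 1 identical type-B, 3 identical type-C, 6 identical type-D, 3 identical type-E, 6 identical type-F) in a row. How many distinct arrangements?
21! / (2! × 1! × 3! × 6! × 3! × 6!) = 1368820252800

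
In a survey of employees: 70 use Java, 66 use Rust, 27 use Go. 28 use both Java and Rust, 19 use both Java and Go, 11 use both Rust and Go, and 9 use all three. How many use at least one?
|A∪B∪C| = 70+66+27-28-19-11+9 = 114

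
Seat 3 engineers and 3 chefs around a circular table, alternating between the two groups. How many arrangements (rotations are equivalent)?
Fix one of the engineers: (3-1)! ways for the remaining engineers, × 3! ways for the chefs = 2 × 6 = 12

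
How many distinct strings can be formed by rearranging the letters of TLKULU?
6! / (1! × 2! × 1! × 2!) = 180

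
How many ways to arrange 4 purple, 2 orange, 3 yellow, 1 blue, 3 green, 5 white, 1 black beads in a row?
19! / (4! × 2! × 3! × 1! × 3! × 5! × 1!) = 586637251200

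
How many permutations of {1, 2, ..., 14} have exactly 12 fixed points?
Choose the 12 fixed points C(14,12) = 91, derange the rest: !2 = Σ_{j=0}^{2} (-1)^j·2!/j! = 2 - 2 + 1 = 1. Product = 91 × 1 = 91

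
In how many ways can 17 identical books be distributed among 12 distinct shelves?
C(17+12-1, 12-1) = C(28, 11) = 21474180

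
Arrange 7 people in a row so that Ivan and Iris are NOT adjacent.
Total - adjacent = 7! - (7-1)!×2 = 5040 - 1440 = 3600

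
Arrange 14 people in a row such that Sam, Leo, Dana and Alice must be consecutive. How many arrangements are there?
Treat the 4 as one block: (14-4+1)! × 4! = 39916800 × 24 = 958003200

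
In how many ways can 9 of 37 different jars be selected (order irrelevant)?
C(37,9) = 37!/(9!×28!) = 124403620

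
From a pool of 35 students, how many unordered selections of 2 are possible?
C(35,2) = 35!/(2!×33!) = 595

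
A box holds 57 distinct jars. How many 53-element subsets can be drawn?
C(57,53) = 57!/(53!×4!) = 395010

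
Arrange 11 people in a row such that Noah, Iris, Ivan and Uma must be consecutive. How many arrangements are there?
Treat the 4 as one block: (11-4+1)! × 4! = 40320 × 24 = 967680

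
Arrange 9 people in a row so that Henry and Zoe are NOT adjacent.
Total - adjacent = 9! - (9-1)!×2 = 362880 - 80640 = 282240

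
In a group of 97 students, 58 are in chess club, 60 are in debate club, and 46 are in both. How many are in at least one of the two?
|A∪B| = |A| + |B| - |A∩B| = 58 + 60 - 46 = 72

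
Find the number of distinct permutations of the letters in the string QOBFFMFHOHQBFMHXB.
17! / (2! × 1! × 4! × 2! × 3! × 3! × 2!) = 51459408000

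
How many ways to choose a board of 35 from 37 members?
C(37,35) = 37!/(35!×2!) = 666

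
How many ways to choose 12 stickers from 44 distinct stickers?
C(44,12) = 44!/(12!×32!) = 21090682613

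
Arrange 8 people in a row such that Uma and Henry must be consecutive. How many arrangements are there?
Treat the 2 as one block: (8-2+1)! × 2! = 5040 × 2 = 10080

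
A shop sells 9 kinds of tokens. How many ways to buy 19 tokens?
C(19+9-1, 9-1) = C(27, 8) = 2220075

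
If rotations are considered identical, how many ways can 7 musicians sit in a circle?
Circular: fix one position, arrange the rest. (7-1)! = 720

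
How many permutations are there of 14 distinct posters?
14! = 87178291200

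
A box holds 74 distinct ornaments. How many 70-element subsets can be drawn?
C(74,70) = 74!/(70!×4!) = 1150626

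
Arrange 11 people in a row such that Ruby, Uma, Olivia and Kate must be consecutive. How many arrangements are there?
Treat the 4 as one block: (11-4+1)! × 4! = 40320 × 24 = 967680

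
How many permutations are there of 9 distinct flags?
9! = 362880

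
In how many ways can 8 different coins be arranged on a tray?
8! = 40320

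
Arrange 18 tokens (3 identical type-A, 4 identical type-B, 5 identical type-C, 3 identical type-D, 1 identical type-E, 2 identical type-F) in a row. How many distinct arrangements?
18! / (3! × 4! × 5! × 3! × 1! × 2!) = 30875644800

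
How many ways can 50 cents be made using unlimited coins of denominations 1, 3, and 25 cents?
Coefficient of x^50 in 1/(1-x^1) · 1/(1-x^3) · 1/(1-x^25). Case on j = number of 25-cent coins (j = 0..2); remainder r = 50 - 25j is made from {1,3} in ⌊r/3⌋+1 ways. r = 50, 25, 0 → 17 + 9 + 1 = 27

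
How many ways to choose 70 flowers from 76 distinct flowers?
C(76,70) = 76!/(70!×6!) = 218618940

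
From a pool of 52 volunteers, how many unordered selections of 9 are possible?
C(52,9) = 52!/(9!×43!) = 3679075400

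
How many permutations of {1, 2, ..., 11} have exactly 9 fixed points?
Choose the 9 fixed points C(11,9) = 55, derange the rest: !2 = Σ_{j=0}^{2} (-1)^j·2!/j! = 2 - 2 + 1 = 1. Product = 55 × 1 = 55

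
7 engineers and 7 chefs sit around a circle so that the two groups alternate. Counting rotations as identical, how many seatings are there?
Fix one of the engineers: (7-1)! ways for the remaining engineers, × 7! ways for the chefs = 720 × 5040 = 3628800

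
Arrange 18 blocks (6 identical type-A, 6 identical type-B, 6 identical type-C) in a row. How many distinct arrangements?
18! / (6! × 6! × 6!) = 17153136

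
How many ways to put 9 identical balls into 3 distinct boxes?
C(9+3-1, 3-1) = C(11, 2) = 55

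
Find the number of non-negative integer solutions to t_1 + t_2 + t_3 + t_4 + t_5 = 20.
C(20+5-1, 5-1) = C(24, 4) = 10626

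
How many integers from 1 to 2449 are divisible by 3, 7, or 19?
⌊2449/3⌋+⌊2449/7⌋+⌊2449/19⌋ - ⌊2449/21⌋-⌊2449/57⌋-⌊2449/133⌋ + ⌊2449/399⌋ = 816+349+128 - 116-42-18 + 6 = 1123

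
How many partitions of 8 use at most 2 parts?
By conjugation, equals partitions of 8 into parts ≤ 2. Let r_j(i) = number of partitions of i into parts ≤ j, for i = 0..8. r_1(i) = 1 for all i; r_j(i) = r_{j-1}(i) + r_j(i-j). Rows j = 2..2: ≤2: 1 1 2 2 3 3 4 4 5. r_2(8) = 5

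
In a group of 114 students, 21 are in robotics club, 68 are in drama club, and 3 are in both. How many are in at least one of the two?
|A∪B| = |A| + |B| - |A∩B| = 21 + 68 - 3 = 86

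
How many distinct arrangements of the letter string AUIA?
4! / (1! × 1! × 2!) = 12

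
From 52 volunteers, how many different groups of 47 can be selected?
C(52,47) = 52!/(47!×5!) = 2598960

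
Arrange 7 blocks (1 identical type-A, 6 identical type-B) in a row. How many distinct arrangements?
7! / (1! × 6!) = 7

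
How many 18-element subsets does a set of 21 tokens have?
C(21,18) = 21!/(18!×3!) = 1330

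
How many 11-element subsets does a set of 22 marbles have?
C(22,11) = 22!/(11!×11!) = 705432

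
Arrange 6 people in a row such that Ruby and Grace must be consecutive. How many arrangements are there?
Treat the 2 as one block: (6-2+1)! × 2! = 120 × 2 = 240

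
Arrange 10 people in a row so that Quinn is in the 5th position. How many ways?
Fix one position: (10-1)! = 362880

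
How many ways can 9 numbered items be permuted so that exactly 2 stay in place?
Choose the 2 fixed points C(9,2) = 36, derange the rest: !7 = Σ_{j=0}^{7} (-1)^j·7!/j! = 5040 - 5040 + 2520 - 840 + 210 - 42 + 7 - 1 = 1854. Product = 36 × 1854 = 66744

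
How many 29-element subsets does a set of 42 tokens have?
C(42,29) = 42!/(29!×13!) = 25518731280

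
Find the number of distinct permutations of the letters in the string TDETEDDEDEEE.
12! / (4! × 6! × 2!) = 13860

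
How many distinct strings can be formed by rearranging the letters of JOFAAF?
6! / (2! × 1! × 2! × 1!) = 180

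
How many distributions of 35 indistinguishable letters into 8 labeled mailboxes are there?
C(35+8-1, 8-1) = C(42, 7) = 26978328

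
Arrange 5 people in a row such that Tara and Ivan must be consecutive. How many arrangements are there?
Treat the 2 as one block: (5-2+1)! × 2! = 24 × 2 = 48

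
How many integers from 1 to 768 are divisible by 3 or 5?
⌊768/3⌋ + ⌊768/5⌋ - ⌊768/15⌋ = 256 + 153 - 51 = 358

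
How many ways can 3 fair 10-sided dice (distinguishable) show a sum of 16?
Coefficient of x^16 in (x + x² + ... + x^10)^3. By inclusion-exclusion on dice exceeding 10: Σ_j (-1)^j C(3,j)·C(16-1-10j, 2) = C(3,0)·C(15,2) - C(3,1)·C(5,2) = 1·105 - 3·10 = 75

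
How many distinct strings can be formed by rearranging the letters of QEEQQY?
6! / (3! × 1! × 2!) = 60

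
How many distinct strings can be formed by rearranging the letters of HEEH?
4! / (2! × 2!) = 6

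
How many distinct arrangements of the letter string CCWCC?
5! / (1! × 4!) = 5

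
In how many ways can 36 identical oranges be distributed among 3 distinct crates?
C(36+3-1, 3-1) = C(38, 2) = 703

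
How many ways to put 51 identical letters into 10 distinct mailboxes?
C(51+10-1, 10-1) = C(60, 9) = 14783142660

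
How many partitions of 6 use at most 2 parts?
By conjugation, equals partitions of 6 into parts ≤ 2. Let r_j(i) = number of partitions of i into parts ≤ j, for i = 0..6. r_1(i) = 1 for all i; r_j(i) = r_{j-1}(i) + r_j(i-j). Rows j = 2..2: ≤2: 1 1 2 2 3 3 4. r_2(6) = 4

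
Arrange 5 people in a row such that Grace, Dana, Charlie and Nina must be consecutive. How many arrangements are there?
Treat the 4 as one block: (5-4+1)! × 4! = 2 × 24 = 48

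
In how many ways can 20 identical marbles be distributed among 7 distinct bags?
C(20+7-1, 7-1) = C(26, 6) = 230230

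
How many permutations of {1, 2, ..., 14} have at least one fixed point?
Complement of the derangements. !14 = Σ_{j=0}^{14} (-1)^j·14!/j! = 87178291200 - 87178291200 + 43589145600 - 14529715200 + 3632428800 - 726485760 + 121080960 - 17297280 + 2162160 - 240240 + 24024 - 2184 + 182 - 14 + 1 = 32071101049. 14! - !14 = 87178291200 - 32071101049 = 55107190151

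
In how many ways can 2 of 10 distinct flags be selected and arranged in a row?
P(10,2) = 10!/(10-2)! = 90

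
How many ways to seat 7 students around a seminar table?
Circular: fix one position, arrange the rest. (7-1)! = 720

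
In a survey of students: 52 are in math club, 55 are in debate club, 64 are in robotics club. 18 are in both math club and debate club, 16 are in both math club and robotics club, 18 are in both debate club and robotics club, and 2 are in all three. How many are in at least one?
|A∪B∪C| = 52+55+64-18-16-18+2 = 121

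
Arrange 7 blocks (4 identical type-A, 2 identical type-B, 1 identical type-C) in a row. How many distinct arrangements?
7! / (4! × 2! × 1!) = 105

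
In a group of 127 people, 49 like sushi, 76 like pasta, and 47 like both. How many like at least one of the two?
|A∪B| = |A| + |B| - |A∩B| = 49 + 76 - 47 = 78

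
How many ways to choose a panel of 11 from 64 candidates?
C(64,11) = 64!/(11!×53!) = 743595781824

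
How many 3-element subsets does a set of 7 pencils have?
C(7,3) = 7!/(3!×4!) = 35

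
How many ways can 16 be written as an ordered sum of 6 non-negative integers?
C(16+6-1, 6-1) = C(21, 5) = 20349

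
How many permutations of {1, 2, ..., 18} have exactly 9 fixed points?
Choose the 9 fixed points C(18,9) = 48620, derange the rest: !9 = Σ_{j=0}^{9} (-1)^j·9!/j! = 362880 - 362880 + 181440 - 60480 + 15120 - 3024 + 504 - 72 + 9 - 1 = 133496. Product = 48620 × 133496 = 6490575520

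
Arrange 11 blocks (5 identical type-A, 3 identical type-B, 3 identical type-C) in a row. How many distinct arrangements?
11! / (5! × 3! × 3!) = 9240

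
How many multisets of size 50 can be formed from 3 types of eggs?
C(50+3-1, 3-1) = C(52, 2) = 1326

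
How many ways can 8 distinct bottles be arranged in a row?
8! = 40320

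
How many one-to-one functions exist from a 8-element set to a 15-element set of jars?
P(15,8) = 15!/(15-8)! = 259459200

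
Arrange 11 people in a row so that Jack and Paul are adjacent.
Treat as block: (11-1)! × 2! = 3628800 × 2 = 7257600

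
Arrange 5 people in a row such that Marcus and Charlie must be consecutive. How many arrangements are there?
Treat the 2 as one block: (5-2+1)! × 2! = 24 × 2 = 48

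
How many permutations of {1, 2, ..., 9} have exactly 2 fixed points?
Choose the 2 fixed points C(9,2) = 36, derange the rest: !7 = Σ_{j=0}^{7} (-1)^j·7!/j! = 5040 - 5040 + 2520 - 840 + 210 - 42 + 7 - 1 = 1854. Product = 36 × 1854 = 66744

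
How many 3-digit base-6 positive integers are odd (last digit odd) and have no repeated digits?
Last∈{1,3,5}. Last=0: 0. Last nonzero: 3×4×P(4,1) = 48. Total = 48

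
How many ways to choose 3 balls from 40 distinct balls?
C(40,3) = 40!/(3!×37!) = 9880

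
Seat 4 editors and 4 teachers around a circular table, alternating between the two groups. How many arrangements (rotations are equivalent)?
Fix one of the editors: (4-1)! ways for the remaining editors, × 4! ways for the teachers = 6 × 24 = 144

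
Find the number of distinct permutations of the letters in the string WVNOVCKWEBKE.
12! / (2! × 1! × 2! × 1! × 1! × 1! × 2! × 2!) = 29937600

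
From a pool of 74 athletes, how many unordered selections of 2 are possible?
C(74,2) = 74!/(2!×72!) = 2701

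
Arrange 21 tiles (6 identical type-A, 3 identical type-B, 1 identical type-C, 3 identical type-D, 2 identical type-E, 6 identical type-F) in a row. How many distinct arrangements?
21! / (6! × 3! × 1! × 3! × 2! × 6!) = 1368820252800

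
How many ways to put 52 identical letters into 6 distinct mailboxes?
C(52+6-1, 6-1) = C(57, 5) = 4187106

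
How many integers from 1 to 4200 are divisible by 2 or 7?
⌊4200/2⌋ + ⌊4200/7⌋ - ⌊4200/14⌋ = 2100 + 600 - 300 = 2400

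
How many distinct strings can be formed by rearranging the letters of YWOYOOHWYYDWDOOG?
16! / (3! × 1! × 5! × 2! × 4! × 1!) = 605404800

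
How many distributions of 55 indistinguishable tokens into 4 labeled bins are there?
C(55+4-1, 4-1) = C(58, 3) = 30856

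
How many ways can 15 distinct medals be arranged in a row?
15! = 1307674368000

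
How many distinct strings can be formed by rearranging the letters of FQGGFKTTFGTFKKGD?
16! / (4! × 1! × 4! × 3! × 1! × 3!) = 1009008000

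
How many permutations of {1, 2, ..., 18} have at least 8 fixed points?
Exactly j fixed points: C(18,j)·!(18-j); sum over j ≥ 8 (derangement numbers via !m = (m-1)·(!(m-1) + !(m-2)): !0..!10 = 1, 0, 1, 2, 9, 44, 265, 1854, 14833, 133496, 1334961). Σ_{j=8}^{18} C(18,j)·!(18-j) = C(18,8)·!10 + C(18,9)·!9 + C(18,10)·!8 + C(18,11)·!7 + C(18,12)·!6 + C(18,13)·!5 + C(18,14)·!4 + C(18,15)·!3 + C(18,16)·!2 + C(18,17)·!1 + C(18,18)·!0 = 43758·1334961 + 48620·133496 + 43758·14833 + 31824·1854 + 18564·265 + 8568·44 + 3060·9 + 816·2 + 153·1 + 18·0 + 1·1 = 65619188846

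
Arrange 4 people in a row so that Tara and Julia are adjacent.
Treat as block: (4-1)! × 2! = 6 × 2 = 12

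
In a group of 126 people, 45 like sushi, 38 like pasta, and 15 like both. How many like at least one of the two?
|A∪B| = |A| + |B| - |A∩B| = 45 + 38 - 15 = 68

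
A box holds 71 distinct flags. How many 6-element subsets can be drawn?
C(71,6) = 71!/(6!×65!) = 143218999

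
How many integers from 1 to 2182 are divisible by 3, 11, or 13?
⌊2182/3⌋+⌊2182/11⌋+⌊2182/13⌋ - ⌊2182/33⌋-⌊2182/39⌋-⌊2182/143⌋ + ⌊2182/429⌋ = 727+198+167 - 66-55-15 + 5 = 961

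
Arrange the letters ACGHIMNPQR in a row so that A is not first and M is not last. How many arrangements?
By inclusion-exclusion: 10! - 2×(10-1)! + (10-2)! = 3628800 - 725760 + 40320 = 2943360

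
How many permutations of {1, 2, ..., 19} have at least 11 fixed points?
Exactly j fixed points: C(19,j)·!(19-j); sum over j ≥ 11 (derangement numbers via !m = (m-1)·(!(m-1) + !(m-2)): !0..!8 = 1, 0, 1, 2, 9, 44, 265, 1854, 14833). Σ_{j=11}^{19} C(19,j)·!(19-j) = C(19,11)·!8 + C(19,12)·!7 + C(19,13)·!6 + C(19,14)·!5 + C(19,15)·!4 + C(19,16)·!3 + C(19,17)·!2 + C(19,18)·!1 + C(19,19)·!0 = 75582·14833 + 50388·1854 + 27132·265 + 11628·44 + 3876·9 + 969·2 + 171·1 + 19·0 + 1·1 = 1222265764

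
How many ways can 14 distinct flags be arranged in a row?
14! = 87178291200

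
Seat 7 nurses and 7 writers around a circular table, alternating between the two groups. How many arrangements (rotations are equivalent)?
Fix one of the nurses: (7-1)! ways for the remaining nurses, × 7! ways for the writers = 720 × 5040 = 3628800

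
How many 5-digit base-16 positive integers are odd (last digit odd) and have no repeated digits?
Last∈{1,3,5,7,9,11,13,15}. Last=0: 0. Last nonzero: 8×14×P(14,3) = 244608. Total = 244608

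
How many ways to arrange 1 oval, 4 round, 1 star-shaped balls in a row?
6! / (1! × 4! × 1!) = 30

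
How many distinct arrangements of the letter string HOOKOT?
6! / (3! × 1! × 1! × 1!) = 120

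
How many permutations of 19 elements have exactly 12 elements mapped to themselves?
Choose the 12 fixed points C(19,12) = 50388, derange the rest: !7 = Σ_{j=0}^{7} (-1)^j·7!/j! = 5040 - 5040 + 2520 - 840 + 210 - 42 + 7 - 1 = 1854. Product = 50388 × 1854 = 93419352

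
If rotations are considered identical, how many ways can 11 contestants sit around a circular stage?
Circular: fix one position, arrange the rest. (11-1)! = 3628800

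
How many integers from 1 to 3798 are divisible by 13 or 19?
⌊3798/13⌋ + ⌊3798/19⌋ - ⌊3798/247⌋ = 292 + 199 - 15 = 476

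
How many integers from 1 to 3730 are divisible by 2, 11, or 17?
⌊3730/2⌋+⌊3730/11⌋+⌊3730/17⌋ - ⌊3730/22⌋-⌊3730/34⌋-⌊3730/187⌋ + ⌊3730/374⌋ = 1865+339+219 - 169-109-19 + 9 = 2135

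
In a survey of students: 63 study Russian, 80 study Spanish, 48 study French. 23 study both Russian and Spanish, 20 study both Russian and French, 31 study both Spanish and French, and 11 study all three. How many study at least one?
|A∪B∪C| = 63+80+48-23-20-31+11 = 128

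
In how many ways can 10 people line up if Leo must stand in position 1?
Fix one position: (10-1)! = 362880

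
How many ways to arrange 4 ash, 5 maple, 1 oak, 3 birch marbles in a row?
13! / (4! × 5! × 1! × 3!) = 360360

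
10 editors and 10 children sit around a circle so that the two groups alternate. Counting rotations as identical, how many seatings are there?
Fix one of the editors: (10-1)! ways for the remaining editors, × 10! ways for the children = 362880 × 3628800 = 1316818944000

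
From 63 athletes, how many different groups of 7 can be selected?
C(63,7) = 63!/(7!×56!) = 553270671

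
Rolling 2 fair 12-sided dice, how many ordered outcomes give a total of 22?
Coefficient of x^22 in (x + x² + ... + x^12)^2. By inclusion-exclusion on dice exceeding 12: Σ_j (-1)^j C(2,j)·C(22-1-12j, 1) = C(2,0)·C(21,1) - C(2,1)·C(9,1) = 1·21 - 2·9 = 3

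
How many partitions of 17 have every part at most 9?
Let r_j(i) = number of partitions of i into parts ≤ j, for i = 0..17. r_1(i) = 1 for all i; r_j(i) = r_{j-1}(i) + r_j(i-j). Rows j = 2..9: ≤2: 1 1 2 2 3 3 4 4 5 5 6 6 7 7 8 8 9 9; ≤3: 1 1 2 3 4 5 7 8 10 12 14 16 19 21 24 27 30 33; ≤4: 1 1 2 3 5 6 9 11 15 18 23 27 34 39 47 54 64 72; ≤5: 1 1 2 3 5 7 10 13 18 23 30 37 47 57 70 84 101 119; ≤6: 1 1 2 3 5 7 11 14 20 26 35 44 58 71 90 110 136 163; ≤7: 1 1 2 3 5 7 11 15 21 28 38 49 65 82 105 131 164 201; ≤8: 1 1 2 3 5 7 11 15 22 29 40 52 70 89 116 146 186 230; ≤9: 1 1 2 3 5 7 11 15 22 30 41 54 73 94 123 157 201 252. r_9(17) = 252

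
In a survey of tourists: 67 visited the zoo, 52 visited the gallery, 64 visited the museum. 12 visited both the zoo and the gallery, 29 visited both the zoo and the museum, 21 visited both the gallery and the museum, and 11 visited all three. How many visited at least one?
|A∪B∪C| = 67+52+64-12-29-21+11 = 132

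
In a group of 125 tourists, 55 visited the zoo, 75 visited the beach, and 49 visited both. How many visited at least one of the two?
|A∪B| = |A| + |B| - |A∩B| = 55 + 75 - 49 = 81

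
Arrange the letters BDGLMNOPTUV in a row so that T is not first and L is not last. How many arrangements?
By inclusion-exclusion: 11! - 2×(11-1)! + (11-2)! = 39916800 - 7257600 + 362880 = 33022080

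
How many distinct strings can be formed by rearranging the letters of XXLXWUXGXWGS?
12! / (1! × 5! × 2! × 2! × 1! × 1!) = 997920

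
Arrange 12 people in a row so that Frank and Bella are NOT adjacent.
Total - adjacent = 12! - (12-1)!×2 = 479001600 - 79833600 = 399168000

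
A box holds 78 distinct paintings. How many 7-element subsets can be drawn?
C(78,7) = 78!/(7!×71!) = 2641902120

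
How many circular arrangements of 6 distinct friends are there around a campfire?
Circular: fix one position, arrange the rest. (6-1)! = 120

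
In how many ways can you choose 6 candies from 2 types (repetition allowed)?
C(6+2-1, 2-1) = C(7, 1) = 7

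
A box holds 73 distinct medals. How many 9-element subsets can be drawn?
C(73,9) = 73!/(9!×64!) = 97082021465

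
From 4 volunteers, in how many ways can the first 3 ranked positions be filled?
P(4,3) = 4!/(4-3)! = 24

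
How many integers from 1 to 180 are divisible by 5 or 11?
⌊180/5⌋ + ⌊180/11⌋ - ⌊180/55⌋ = 36 + 16 - 3 = 49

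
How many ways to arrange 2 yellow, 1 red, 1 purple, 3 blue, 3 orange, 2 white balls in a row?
12! / (2! × 1! × 1! × 3! × 3! × 2!) = 3326400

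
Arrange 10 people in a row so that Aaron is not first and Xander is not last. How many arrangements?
By inclusion-exclusion: 10! - 2×(10-1)! + (10-2)! = 3628800 - 725760 + 40320 = 2943360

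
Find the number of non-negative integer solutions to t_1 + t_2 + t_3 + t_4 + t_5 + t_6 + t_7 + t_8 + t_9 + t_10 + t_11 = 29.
C(29+11-1, 11-1) = C(39, 10) = 635745396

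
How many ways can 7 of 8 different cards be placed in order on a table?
P(8,7) = 8!/(8-7)! = 40320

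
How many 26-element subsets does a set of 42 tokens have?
C(42,26) = 42!/(26!×16!) = 166509721602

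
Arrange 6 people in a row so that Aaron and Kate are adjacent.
Treat as block: (6-1)! × 2! = 120 × 2 = 240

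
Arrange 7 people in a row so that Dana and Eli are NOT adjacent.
Total - adjacent = 7! - (7-1)!×2 = 5040 - 1440 = 3600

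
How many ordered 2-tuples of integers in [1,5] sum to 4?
Coefficient of x^4 in (x + x² + ... + x^5)^2. By inclusion-exclusion on dice exceeding 5: Σ_j (-1)^j C(2,j)·C(4-1-5j, 1) = C(2,0)·C(3,1) = 1·3 = 3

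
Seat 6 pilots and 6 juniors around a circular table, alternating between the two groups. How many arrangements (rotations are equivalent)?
Fix one of the pilots: (6-1)! ways for the remaining pilots, × 6! ways for the juniors = 120 × 720 = 86400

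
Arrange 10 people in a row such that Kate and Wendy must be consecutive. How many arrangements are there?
Treat the 2 as one block: (10-2+1)! × 2! = 362880 × 2 = 725760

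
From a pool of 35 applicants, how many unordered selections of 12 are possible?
C(35,12) = 35!/(12!×23!) = 834451800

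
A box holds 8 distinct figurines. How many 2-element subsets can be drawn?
C(8,2) = 8!/(2!×6!) = 28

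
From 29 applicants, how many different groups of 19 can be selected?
C(29,19) = 29!/(19!×10!) = 20030010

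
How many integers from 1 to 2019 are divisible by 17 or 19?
⌊2019/17⌋ + ⌊2019/19⌋ - ⌊2019/323⌋ = 118 + 106 - 6 = 218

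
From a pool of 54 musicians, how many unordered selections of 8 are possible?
C(54,8) = 54!/(8!×46!) = 1040465790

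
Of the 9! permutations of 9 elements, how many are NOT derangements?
Complement of the derangements. !9 = Σ_{j=0}^{9} (-1)^j·9!/j! = 362880 - 362880 + 181440 - 60480 + 15120 - 3024 + 504 - 72 + 9 - 1 = 133496. 9! - !9 = 362880 - 133496 = 229384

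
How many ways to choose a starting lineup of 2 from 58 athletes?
C(58,2) = 58!/(2!×56!) = 1653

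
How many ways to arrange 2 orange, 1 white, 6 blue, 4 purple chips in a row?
13! / (2! × 1! × 6! × 4!) = 180180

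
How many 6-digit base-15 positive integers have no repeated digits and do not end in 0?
Last digit: 14 nonzero choices. First digit: 13 (nonzero, ≠last). Middle 4: P(13,4) = 17160. Total = 3123120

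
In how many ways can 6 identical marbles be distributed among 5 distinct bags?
C(6+5-1, 5-1) = C(10, 4) = 210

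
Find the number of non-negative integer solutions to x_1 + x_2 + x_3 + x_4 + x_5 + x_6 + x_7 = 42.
C(42+7-1, 7-1) = C(48, 6) = 12271512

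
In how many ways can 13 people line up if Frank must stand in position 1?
Fix one position: (13-1)! = 479001600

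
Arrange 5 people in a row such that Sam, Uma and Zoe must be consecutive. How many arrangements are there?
Treat the 3 as one block: (5-3+1)! × 3! = 6 × 6 = 36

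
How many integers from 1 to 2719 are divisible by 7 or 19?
⌊2719/7⌋ + ⌊2719/19⌋ - ⌊2719/133⌋ = 388 + 143 - 20 = 511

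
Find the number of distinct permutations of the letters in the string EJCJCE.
6! / (2! × 2! × 2!) = 90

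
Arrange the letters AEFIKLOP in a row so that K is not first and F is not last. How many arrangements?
By inclusion-exclusion: 8! - 2×(8-1)! + (8-2)! = 40320 - 10080 + 720 = 30960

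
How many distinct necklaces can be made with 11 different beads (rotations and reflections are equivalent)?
(11-1)!/2 = 3628800/2 = 1814400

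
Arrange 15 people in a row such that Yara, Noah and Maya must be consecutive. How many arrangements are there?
Treat the 3 as one block: (15-3+1)! × 3! = 6227020800 × 6 = 37362124800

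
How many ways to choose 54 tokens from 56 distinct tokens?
C(56,54) = 56!/(54!×2!) = 1540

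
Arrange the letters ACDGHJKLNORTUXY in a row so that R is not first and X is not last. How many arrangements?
By inclusion-exclusion: 15! - 2×(15-1)! + (15-2)! = 1307674368000 - 174356582400 + 6227020800 = 1139544806400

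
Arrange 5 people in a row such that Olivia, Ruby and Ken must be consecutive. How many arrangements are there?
Treat the 3 as one block: (5-3+1)! × 3! = 6 × 6 = 36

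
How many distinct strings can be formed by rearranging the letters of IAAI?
4! / (2! × 2!) = 6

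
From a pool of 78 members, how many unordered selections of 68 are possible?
C(78,68) = 78!/(68!×10!) = 1258315963905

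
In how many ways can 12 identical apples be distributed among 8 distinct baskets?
C(12+8-1, 8-1) = C(19, 7) = 50388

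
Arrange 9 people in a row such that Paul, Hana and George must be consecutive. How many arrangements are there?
Treat the 3 as one block: (9-3+1)! × 3! = 5040 × 6 = 30240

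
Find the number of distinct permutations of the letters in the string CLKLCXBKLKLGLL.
14! / (1! × 1! × 2! × 1! × 6! × 3!) = 10090080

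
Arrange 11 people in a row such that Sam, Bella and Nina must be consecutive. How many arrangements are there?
Treat the 3 as one block: (11-3+1)! × 3! = 362880 × 6 = 2177280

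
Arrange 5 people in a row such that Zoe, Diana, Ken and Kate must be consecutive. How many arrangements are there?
Treat the 4 as one block: (5-4+1)! × 4! = 2 × 24 = 48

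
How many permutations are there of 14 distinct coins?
14! = 87178291200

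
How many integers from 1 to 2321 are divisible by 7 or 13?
⌊2321/7⌋ + ⌊2321/13⌋ - ⌊2321/91⌋ = 331 + 178 - 25 = 484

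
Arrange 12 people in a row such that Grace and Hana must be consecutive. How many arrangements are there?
Treat the 2 as one block: (12-2+1)! × 2! = 39916800 × 2 = 79833600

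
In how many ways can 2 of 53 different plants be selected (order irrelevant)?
C(53,2) = 53!/(2!×51!) = 1378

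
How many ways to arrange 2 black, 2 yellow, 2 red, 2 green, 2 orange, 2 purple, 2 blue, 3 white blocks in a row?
17! / (2! × 2! × 2! × 2! × 2! × 2! × 2! × 3!) = 463134672000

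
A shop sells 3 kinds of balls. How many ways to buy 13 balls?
C(13+3-1, 3-1) = C(15, 2) = 105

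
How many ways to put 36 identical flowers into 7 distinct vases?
C(36+7-1, 7-1) = C(42, 6) = 5245786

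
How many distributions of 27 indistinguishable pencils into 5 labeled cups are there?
C(27+5-1, 5-1) = C(31, 4) = 31465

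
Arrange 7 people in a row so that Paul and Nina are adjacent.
Treat as block: (7-1)! × 2! = 720 × 2 = 1440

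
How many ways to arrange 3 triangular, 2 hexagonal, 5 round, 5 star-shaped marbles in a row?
15! / (3! × 2! × 5! × 5!) = 7567560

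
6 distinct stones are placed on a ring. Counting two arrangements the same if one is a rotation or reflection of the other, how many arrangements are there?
(6-1)!/2 = 120/2 = 60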